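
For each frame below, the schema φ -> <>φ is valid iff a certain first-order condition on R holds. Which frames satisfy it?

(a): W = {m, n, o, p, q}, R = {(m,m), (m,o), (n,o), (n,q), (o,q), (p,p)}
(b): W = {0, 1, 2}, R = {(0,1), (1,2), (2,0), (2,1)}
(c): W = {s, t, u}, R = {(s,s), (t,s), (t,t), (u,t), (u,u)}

(c)

The schema corresponds to reflexivity: forall x Rxx.
(a): fails — world n does not see itself.
(b): fails — world 0 does not see itself.
(c): satisfies the condition.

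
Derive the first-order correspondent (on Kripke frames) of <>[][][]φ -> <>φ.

forall x forall y (xRy -> exists w (y R^3 w & xRw))

This is a Sahlqvist (Geach-type) schema ◇^1□^3φ → □^0◇^1φ.
Minimal-valuation argument: fix x; take any y with xR^1y and any z with xR^0z. Set V(φ) to the set of worlds R-reachable from y in exactly 3 steps. Then □^3φ holds at y, so the antecedent holds at x; validity forces ◇^1φ at z, giving a w with zR^1w and yR^3w.
First-order correspondent: forall x forall y (xRy -> exists w (y R^3 w & xRw)).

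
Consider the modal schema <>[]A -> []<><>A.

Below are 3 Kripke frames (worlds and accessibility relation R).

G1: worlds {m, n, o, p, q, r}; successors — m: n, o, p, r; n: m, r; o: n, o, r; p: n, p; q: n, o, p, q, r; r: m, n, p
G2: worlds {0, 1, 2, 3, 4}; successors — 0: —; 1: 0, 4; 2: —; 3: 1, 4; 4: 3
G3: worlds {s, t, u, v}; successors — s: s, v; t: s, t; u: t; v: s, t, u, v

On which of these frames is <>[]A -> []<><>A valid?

Frame correspondent (Sahlqvist): forall x forall y forall z ((xRy & xRz) -> exists w (yRw & z R^2 w)) — i.e. a generalized confluence (Geach) condition.
G1: condition met.
G2: fails — 1R0, 1R0 but no w with 0Rw and 0R²w.
G3: condition met.

G1, G3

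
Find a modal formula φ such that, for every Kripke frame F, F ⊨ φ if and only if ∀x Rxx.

This is reflexivity; the standard corresponding axiom is T: □q → q.

□q → q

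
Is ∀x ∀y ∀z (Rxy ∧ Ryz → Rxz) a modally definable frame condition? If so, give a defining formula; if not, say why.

Definable; □q → □□q defines it

Yes: it is transitivity, defined by the 4 schema □q → □□q.
Suppose □q→□□q is valid. Take Rxy, Ryz and set V(q)={w : Rxw}. Then □q at x, so □□q at x, so □q at y, so q at z, i.e. Rxz.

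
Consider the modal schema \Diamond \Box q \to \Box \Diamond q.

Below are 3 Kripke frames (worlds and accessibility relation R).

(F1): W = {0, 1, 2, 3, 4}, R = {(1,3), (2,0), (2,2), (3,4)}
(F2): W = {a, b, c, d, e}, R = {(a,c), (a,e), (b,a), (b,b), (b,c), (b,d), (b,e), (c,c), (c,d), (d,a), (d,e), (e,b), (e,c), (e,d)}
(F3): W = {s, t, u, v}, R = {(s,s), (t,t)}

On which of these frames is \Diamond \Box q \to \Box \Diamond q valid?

The schema corresponds to convergence: \forall x \forall y \forall z (Rxy \wedge Rxz \to \exists w (Ryw \wedge Rzw)).
(F1): fails — R22 and R20 but 2 and 0 have no common successor.
(F2): fails — Rbc and Rbd but c and d have no common successor.
(F3): ✓.

(F3)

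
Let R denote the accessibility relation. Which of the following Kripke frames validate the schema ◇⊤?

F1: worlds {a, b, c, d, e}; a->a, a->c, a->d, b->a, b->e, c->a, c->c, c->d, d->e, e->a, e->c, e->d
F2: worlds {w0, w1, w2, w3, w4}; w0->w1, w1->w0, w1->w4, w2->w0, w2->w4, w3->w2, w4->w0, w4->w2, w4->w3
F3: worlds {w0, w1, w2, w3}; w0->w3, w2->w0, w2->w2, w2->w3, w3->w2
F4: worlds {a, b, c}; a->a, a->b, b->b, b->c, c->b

F1, F2, F4

The schema corresponds to seriality: ∀x ∃y Rxy.
F1: condition met.
F2: condition met.
F3: fails — world w1 has no successor.
F4: condition met.
Valid on: F1, F2, F4.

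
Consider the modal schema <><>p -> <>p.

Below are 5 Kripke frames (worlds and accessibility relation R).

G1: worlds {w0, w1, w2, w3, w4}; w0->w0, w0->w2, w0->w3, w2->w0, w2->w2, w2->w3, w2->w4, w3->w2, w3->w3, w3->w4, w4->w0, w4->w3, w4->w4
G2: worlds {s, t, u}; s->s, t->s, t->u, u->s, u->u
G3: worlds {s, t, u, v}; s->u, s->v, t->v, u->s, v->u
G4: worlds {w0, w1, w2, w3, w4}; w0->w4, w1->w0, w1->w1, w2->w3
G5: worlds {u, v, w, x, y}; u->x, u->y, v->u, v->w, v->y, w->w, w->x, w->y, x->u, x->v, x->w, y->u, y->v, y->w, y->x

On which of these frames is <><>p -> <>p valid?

G2

Frame correspondent (Sahlqvist): forall x forall y forall z (Rxy & Ryz -> Rxz) — i.e. transitivity.
G1: fails — Rw3w2 and Rw2w0 but not Rw3w0.
G2: holds.
G3: fails — Rtv and Rvu but not Rtu.
G4: fails — Rw1w0 and Rw0w4 but not Rw1w4.
G5: fails — Rxw and Rwx but not Rxx.
Valid on: G2.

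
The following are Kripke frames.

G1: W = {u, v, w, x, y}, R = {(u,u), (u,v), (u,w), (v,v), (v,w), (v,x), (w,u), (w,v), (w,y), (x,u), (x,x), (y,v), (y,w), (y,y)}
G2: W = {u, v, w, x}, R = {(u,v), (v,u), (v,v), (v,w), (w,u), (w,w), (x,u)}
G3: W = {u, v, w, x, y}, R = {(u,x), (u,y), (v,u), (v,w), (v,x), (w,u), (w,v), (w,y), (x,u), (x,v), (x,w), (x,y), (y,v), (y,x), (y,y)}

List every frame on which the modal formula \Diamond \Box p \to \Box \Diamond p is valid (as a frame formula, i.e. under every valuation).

Frame correspondent (Sahlqvist): \forall x \forall y \forall z (Rxy \wedge Rxz \to \exists w (Ryw \wedge Rzw)) — i.e. convergence.
G1: satisfies the condition.
G2: fails — Rvw and Rvu but w and u have no common successor.
G3: satisfies the condition.

G1, G3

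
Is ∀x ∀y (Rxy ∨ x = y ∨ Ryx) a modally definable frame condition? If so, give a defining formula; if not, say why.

Modal frame validity is preserved under disjoint unions.
Take 3 disjoint single-world reflexive frames: each is trivially connected, but their disjoint union has 3 worlds with no edge between distinct components, so it is not connected.
So no modal formula (or set of formulas) defines exactly the connected frames.

No — not modally definable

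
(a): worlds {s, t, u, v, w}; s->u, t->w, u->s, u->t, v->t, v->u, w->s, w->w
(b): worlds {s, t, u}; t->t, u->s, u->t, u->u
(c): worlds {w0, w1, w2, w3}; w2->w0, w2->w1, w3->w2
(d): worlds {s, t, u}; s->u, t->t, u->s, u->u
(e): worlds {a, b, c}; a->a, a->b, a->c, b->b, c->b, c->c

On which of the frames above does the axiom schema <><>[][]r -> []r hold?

(d)

Frame correspondent (Sahlqvist): forall x forall y forall z ((x R^2 y & xRz) -> exists w (y R^2 w & z = w)) — i.e. a generalized confluence (Geach) condition.
(a): fails — sR²s, sRu but no w* with sR²w* and u=w*.
(b): fails — uR²s, uRs but no w with sR²w and s=w.
(c): fails — w3R²w0, w3Rw2 but no w with w0R²w and w2=w.
(d): satisfies the condition.
(e): fails — aR²b, aRa but no w with bR²w and a=w.
Valid on: (d).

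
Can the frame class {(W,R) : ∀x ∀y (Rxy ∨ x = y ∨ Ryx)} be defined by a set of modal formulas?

Any modally definable frame class is closed under disjoint unions.
Take 4 disjoint single-world reflexive frames: each is trivially connected, but their disjoint union has 4 worlds with no edge between distinct components, so it is not connected.
So the class is not modally definable.

No — not modally definable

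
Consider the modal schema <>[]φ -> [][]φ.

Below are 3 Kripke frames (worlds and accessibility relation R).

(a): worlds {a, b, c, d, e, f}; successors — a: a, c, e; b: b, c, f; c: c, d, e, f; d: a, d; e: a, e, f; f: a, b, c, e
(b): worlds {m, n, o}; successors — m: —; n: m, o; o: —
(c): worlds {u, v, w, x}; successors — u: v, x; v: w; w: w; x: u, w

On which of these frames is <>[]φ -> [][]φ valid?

(b)

The schema corresponds to a generalized confluence (Geach) condition: forall x forall y forall z ((xRy & x R^2 z) -> exists w (yRw & z = w)).
(a): fails — aRa, aR²d but no w with aRw and d=w.
(b): ✓.
(c): fails — uRv, uR²u but no t with vRt and u=t.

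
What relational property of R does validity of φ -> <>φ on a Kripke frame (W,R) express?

Reflexivity

Equivalently (dual form): □φ → φ.
Suppose □φ→φ is valid. At any x set V(φ)={w : Rxw}. Then □φ holds at x, so φ holds at x, i.e. Rxx.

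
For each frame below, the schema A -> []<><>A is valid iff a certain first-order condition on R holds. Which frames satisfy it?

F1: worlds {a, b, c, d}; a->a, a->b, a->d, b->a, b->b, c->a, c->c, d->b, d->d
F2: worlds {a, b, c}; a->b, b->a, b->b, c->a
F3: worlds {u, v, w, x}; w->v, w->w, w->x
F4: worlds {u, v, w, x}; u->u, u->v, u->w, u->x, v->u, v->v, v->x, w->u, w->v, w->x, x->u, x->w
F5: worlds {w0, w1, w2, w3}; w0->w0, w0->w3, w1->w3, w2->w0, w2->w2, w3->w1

The schema corresponds to a generalized confluence (Geach) condition: forall x forall z (xRz -> exists w (x = w & z R^2 w)).
F1: fails — cRa but no w with c=w and aR²w.
F2: fails — cRa but no w with c=w and aR²w.
F3: fails — wRv but no t with w=t and vR²t.
F4: ✓.
F5: fails — w0Rw3 but no w with w0=w and w3R²w.
Valid on: F4.

F4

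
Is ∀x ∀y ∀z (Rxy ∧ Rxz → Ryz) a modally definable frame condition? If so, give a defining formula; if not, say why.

This is a Sahlqvist condition; the 5 axiom ◇r → □◇r defines it.
Suppose ◇r→□◇r is valid. Take Rxy, Rxz and set V(r)={y}. Then ◇r at x, so □◇r at x, so ◇r at z, so some w with Rzw has r; w=y, i.e. Rzy. By symmetry of the argument, Ryz.

Yes, by ◇r → □◇r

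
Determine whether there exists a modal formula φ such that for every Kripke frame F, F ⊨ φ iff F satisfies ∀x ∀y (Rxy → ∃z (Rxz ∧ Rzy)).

The condition is density. A defining modal formula is □□r → □r.
Suppose □□r→□r is valid. Take Rxy and set V(r)={w : xR²w}. Then □□r at x, so □r at x, so r at y, i.e. ∃z(Rxz∧Rzy).

Yes — defined by □□r → □r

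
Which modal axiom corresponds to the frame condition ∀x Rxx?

□r → r

The condition is reflexivity. The T schema □r → r defines it.
Suppose □r→r is valid. At any x set V(r)={w : Rxw}. Then □r holds at x, so r holds at x, i.e. Rxx.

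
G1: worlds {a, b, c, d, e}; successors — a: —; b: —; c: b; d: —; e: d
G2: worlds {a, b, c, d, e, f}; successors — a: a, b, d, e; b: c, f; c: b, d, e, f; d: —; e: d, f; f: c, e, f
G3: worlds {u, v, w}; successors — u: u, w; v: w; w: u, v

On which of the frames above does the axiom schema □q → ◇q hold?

G3

Frame correspondent (Sahlqvist): ∀x ∃y Rxy — i.e. seriality.
G1: fails — world a has no successor.
G2: fails — world d has no successor.
G3: holds.
Valid on: G3.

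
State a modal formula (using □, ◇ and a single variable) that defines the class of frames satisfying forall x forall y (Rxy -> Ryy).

A defining formula is □(□r → r) (the T□ axiom).

□(□r → r)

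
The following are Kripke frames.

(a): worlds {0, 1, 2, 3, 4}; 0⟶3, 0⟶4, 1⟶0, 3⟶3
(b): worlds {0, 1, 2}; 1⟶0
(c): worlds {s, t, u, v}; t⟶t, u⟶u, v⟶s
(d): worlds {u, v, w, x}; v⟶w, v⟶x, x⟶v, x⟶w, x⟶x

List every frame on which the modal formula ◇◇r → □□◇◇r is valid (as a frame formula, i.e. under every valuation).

This is the axiom for a generalized confluence (Geach) condition; its first-order frame correspondent is ∀x ∀y ∀z ((xR²y ∧ xR²z) → ∃w (y = w ∧ zR²w)).
(a): fails — 1R²3, 1R²4 but no w with 3=w and 4R²w.
(b): satisfies the condition.
(c): satisfies the condition.
(d): fails — vR²v, vR²w but no t with v=t and wR²t.
Valid on: (b), (c).

(b), (c)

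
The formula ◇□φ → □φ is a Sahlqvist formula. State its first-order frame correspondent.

the Euclidean property: ∀x ∀y ∀z (Rxy ∧ Rxz → Ryz)

Replacing φ by ¬φ and contraposing gives the equivalent schema ◇φ → □◇φ.
Suppose ◇φ→□◇φ is valid. Take Rxy, Rxz and set V(φ)={y}. Then ◇φ at x, so □◇φ at x, so ◇φ at z, so some w with Rzw has φ; w=y, i.e. Rzy. By symmetry of the argument, Ryz.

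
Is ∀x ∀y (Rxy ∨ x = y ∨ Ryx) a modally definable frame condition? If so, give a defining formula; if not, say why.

Not modally definable

If a class were modally definable it would be closed under disjoint unions (Goldblatt–Thomason).
Take 4 disjoint single-world reflexive frames: each is trivially connected, but their disjoint union has 4 worlds with no edge between distinct components, so it is not connected.
So no modal formula (or set of formulas) defines exactly the connected frames.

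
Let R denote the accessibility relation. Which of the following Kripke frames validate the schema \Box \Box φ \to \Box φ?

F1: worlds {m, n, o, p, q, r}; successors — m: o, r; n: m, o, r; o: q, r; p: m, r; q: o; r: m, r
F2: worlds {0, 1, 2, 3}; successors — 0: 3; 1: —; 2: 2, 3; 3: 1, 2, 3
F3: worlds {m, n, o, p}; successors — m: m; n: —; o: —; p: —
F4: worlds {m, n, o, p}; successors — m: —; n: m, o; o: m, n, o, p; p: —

F2, F3, F4

The schema corresponds to density: \forall x \forall y (Rxy \to \exists z (Rxz \wedge Rzy)).
F1: fails — Rmo but no z with Rmz and Rzo.
F2: ✓.
F3: ✓.
F4: ✓.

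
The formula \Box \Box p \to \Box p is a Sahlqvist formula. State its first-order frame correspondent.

This schema is the C4 axiom.
Its frame correspondent is density — \forall x \forall y (Rxy \to \exists z (Rxz \wedge Rzy)).

density: \forall x \forall y (Rxy \to \exists z (Rxz \wedge Rzy))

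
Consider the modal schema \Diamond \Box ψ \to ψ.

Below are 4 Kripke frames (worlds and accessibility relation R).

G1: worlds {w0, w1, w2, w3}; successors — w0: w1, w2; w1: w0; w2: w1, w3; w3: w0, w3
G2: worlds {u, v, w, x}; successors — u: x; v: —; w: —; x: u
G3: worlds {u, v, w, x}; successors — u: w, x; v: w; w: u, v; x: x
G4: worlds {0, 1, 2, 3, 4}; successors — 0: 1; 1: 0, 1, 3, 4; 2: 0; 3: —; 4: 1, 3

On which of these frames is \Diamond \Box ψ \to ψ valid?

This is the axiom for a generalized confluence (Geach) condition; its first-order frame correspondent is \forall x \forall y (xRy \to \exists w (yRw \wedge x = w)).
G1: fails — w0Rw2 but no w with w2Rw and w0=w.
G2: holds.
G3: fails — uRx but no t with xRt and u=t.
G4: fails — 1R3 but no w with 3Rw and 1=w.
Valid on: G2.

G2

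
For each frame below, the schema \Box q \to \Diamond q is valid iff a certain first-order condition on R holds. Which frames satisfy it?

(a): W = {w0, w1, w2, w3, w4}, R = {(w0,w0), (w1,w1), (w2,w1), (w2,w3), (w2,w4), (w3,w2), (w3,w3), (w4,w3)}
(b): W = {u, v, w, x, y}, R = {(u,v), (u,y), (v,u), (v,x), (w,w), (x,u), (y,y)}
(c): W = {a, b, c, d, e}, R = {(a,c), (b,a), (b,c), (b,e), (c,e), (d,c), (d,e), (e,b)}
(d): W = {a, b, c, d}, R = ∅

(a), (b), (c)

Frame correspondent (Sahlqvist): \forall x \exists y Rxy — i.e. seriality.
(a): condition met.
(b): condition met.
(c): condition met.
(d): fails — world a has no successor.
Valid on: (a), (b), (c).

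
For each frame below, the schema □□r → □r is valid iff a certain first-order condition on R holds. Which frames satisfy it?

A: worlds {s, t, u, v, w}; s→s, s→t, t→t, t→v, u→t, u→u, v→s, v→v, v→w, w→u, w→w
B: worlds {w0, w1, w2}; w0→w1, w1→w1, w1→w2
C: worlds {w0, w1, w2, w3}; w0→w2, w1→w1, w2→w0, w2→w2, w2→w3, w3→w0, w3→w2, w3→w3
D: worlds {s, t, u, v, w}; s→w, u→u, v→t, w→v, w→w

A, B, C

The schema corresponds to density: ∀x ∀y (Rxy → ∃z (Rxz ∧ Rzy)).
A: satisfies the condition.
B: satisfies the condition.
C: satisfies the condition.
D: fails — Rvt but no z with Rvz and Rzt.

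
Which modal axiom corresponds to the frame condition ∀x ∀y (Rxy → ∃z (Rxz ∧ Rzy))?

□□s → □s

This is density; the standard corresponding axiom is C4: □□s → □s.
Suppose □□s→□s is valid. Take Rxy and set V(s)={w : xR²w}. Then □□s at x, so □s at x, so s at y, i.e. ∃z(Rxz∧Rzy).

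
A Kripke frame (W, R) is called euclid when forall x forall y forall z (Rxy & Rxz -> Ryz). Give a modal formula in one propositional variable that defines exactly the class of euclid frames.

◇q → □◇q

A defining formula is ◇q → □◇q (the 5 axiom).
Suppose ◇q→□◇q is valid. Take Rxy, Rxz and set V(q)={y}. Then ◇q at x, so □◇q at x, so ◇q at z, so some w with Rzw has q; w=y, i.e. Rzy. By symmetry of the argument, Ryz.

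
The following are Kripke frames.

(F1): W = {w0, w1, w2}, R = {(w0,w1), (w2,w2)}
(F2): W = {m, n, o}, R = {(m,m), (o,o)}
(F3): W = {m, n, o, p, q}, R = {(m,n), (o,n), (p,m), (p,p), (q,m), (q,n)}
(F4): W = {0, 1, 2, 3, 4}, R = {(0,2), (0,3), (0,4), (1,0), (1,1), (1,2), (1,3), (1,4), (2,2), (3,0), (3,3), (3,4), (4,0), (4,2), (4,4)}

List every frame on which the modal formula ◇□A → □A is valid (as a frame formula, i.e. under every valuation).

(F2)

The schema corresponds to the Euclidean property: ∀x ∀y ∀z (Rxy ∧ Rxz → Ryz).
(F1): fails — Rw0w1 and Rw0w1 but not Rw1w1.
(F2): holds.
(F3): fails — Rmn and Rmn but not Rnn.
(F4): fails — R02 and R04 but not R24.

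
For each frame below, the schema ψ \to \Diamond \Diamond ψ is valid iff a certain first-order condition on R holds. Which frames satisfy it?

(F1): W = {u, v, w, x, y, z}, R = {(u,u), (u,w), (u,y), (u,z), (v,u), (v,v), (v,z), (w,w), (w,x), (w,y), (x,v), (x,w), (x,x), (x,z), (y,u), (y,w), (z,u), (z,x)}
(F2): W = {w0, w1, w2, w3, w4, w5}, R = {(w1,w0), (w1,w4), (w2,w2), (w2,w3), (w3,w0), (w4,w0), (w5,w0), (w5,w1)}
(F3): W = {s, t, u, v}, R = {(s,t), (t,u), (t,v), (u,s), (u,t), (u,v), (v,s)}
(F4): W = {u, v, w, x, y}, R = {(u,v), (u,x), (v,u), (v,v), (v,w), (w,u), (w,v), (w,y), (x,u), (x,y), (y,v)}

The schema corresponds to a generalized confluence (Geach) condition: \forall x \exists w (x = w \wedge x R^2 w).
(F1): satisfies the condition.
(F2): fails — at w0 but no w with w0=w and w0R²w.
(F3): fails — at s but no w with s=w and sR²w.
(F4): fails — at y but no t with y=t and yR²t.

(F1)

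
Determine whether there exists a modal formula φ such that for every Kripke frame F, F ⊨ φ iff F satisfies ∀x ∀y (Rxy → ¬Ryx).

No

If a class were modally definable it would be closed under surjective bounded morphisms (Goldblatt–Thomason).
The 4-cycle (worlds 0,1,2,3 with 0→1→2→3→0) is asymmetric. Mapping every world to a single reflexive point • is a surjective bounded morphism, and the reflexive point is not asymmetric (R•• but asymmetry requires ¬R••).
Hence asymmetry is not modally definable.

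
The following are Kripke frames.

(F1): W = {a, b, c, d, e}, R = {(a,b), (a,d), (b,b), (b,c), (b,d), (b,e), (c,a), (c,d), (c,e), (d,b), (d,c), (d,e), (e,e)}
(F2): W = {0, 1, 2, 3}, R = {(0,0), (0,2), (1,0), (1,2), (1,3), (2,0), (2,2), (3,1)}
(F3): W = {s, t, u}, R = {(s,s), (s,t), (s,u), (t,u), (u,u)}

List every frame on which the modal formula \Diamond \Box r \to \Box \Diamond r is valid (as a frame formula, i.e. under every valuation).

This is the axiom for convergence; its first-order frame correspondent is \forall x \forall y \forall z (Rxy \wedge Rxz \to \exists w (Ryw \wedge Rzw)).
(F1): fails — Rce and Rca but e and a have no common successor.
(F2): fails — R10 and R13 but 0 and 3 have no common successor.
(F3): condition met.

(F3)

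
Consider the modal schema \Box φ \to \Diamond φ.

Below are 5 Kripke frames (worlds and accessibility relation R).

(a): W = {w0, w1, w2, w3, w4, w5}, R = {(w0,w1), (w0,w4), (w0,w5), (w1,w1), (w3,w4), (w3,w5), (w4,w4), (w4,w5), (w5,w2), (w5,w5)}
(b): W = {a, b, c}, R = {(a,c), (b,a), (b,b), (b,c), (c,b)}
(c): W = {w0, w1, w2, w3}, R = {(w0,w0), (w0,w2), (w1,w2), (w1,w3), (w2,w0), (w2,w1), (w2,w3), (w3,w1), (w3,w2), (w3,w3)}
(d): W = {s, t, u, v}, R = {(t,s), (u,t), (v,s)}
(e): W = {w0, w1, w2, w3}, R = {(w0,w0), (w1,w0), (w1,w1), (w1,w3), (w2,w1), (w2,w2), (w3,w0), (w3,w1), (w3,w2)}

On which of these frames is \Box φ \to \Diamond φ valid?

Frame correspondent (Sahlqvist): \forall x \exists y Rxy — i.e. seriality.
(a): fails — world w2 has no successor.
(b): holds.
(c): holds.
(d): fails — world s has no successor.
(e): holds.
Valid on: (b), (c), (e).

(b), (c), (e)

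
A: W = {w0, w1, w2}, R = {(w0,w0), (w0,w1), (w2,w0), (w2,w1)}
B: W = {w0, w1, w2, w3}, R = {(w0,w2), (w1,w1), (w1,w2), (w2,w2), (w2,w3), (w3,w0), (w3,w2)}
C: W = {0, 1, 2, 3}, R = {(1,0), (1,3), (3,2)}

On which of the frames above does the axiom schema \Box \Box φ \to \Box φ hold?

Frame correspondent (Sahlqvist): \forall x \forall y (Rxy \to \exists z (Rxz \wedge Rzy)) — i.e. density.
A: satisfies the condition.
B: fails — Rw3w0 but no z with Rw3z and Rzw0.
C: fails — R10 but no z with R1z and Rz0.

A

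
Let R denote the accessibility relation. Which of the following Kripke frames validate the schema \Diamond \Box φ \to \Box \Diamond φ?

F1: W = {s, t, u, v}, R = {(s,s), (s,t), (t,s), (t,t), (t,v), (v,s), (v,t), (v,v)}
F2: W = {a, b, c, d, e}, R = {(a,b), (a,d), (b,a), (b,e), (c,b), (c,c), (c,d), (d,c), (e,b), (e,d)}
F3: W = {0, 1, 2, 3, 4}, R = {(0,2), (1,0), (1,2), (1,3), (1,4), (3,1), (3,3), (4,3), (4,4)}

This is the axiom for convergence; its first-order frame correspondent is \forall x \forall y \forall z (Rxy \wedge Rxz \to \exists w (Ryw \wedge Rzw)).
F1: holds.
F2: fails — Rab and Rad but b and d have no common successor.
F3: fails — R02 and R02 but 2 and 2 have no common successor.

F1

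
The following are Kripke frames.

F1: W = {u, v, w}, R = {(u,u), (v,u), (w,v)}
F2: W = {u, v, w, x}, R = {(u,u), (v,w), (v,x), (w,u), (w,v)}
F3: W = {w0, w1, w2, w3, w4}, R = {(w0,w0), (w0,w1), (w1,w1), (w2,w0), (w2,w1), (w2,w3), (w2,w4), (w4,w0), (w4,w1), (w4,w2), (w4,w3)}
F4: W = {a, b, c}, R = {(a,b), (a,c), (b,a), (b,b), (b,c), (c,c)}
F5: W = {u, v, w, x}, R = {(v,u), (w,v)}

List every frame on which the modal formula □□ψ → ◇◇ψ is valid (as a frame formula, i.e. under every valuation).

This is the axiom for a generalized confluence (Geach) condition; its first-order frame correspondent is ∀x ∃w (xR²w ∧ xR²w).
F1: ✓.
F2: fails — at x but no t with xR²t and xR²t.
F3: fails — at w3 but no w with w3R²w and w3R²w.
F4: ✓.
F5: fails — at u but no t with uR²t and uR²t.

F1, F4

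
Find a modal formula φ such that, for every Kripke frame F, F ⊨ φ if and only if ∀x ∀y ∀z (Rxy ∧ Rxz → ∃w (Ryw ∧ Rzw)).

◇□s → □◇s

A defining formula is ◇□s → □◇s (the .2 axiom).
Suppose ◇□s→□◇s is valid. Take Rxy, Rxz and set V(s)={w : Ryw}. Then □s at y so ◇□s at x, so □◇s at x, so ◇s at z, giving w with Rzw and Ryw.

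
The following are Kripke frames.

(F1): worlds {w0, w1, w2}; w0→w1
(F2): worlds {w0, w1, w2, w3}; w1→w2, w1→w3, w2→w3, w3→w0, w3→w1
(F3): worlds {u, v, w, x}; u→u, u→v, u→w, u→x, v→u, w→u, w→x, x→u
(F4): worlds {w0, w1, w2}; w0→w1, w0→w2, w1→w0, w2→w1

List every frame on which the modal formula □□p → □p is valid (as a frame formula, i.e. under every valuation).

(F3)

This is the axiom for density; its first-order frame correspondent is ∀x ∀y (Rxy → ∃z (Rxz ∧ Rzy)).
(F1): fails — Rw0w1 but no z with Rw0z and Rzw1.
(F2): fails — Rw1w2 but no z with Rw1z and Rzw2.
(F3): ✓.
(F4): fails — Rw1w0 but no z with Rw1z and Rzw0.
Valid on: (F3).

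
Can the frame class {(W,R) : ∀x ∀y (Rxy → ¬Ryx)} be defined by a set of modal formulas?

Not definable by any modal formula

Any modally definable frame class is closed under surjective bounded morphisms.
The 4-cycle (worlds w0,w1,w2,w3 with w0→w1→w2→w3→w0) is asymmetric. Mapping every world to a single reflexive point • is a surjective bounded morphism, and the reflexive point is not asymmetric (R•• but asymmetry requires ¬R••).
So the class is not modally definable.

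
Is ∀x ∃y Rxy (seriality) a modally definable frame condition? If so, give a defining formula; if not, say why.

Yes: it is seriality, defined by the D schema □q → ◇q.

Yes, by □q → ◇q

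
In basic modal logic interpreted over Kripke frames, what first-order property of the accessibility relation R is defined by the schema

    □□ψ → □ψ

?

density: ∀x ∀y (Rxy → ∃z (Rxz ∧ Rzy))

Suppose □□ψ→□ψ is valid. Take Rxy and set V(ψ)={w : xR²w}. Then □□ψ at x, so □ψ at x, so ψ at y, i.e. ∃z(Rxz∧Rzy).
Conversely, on a frame with density the schema holds at every world under every valuation.
So the correspondent is density.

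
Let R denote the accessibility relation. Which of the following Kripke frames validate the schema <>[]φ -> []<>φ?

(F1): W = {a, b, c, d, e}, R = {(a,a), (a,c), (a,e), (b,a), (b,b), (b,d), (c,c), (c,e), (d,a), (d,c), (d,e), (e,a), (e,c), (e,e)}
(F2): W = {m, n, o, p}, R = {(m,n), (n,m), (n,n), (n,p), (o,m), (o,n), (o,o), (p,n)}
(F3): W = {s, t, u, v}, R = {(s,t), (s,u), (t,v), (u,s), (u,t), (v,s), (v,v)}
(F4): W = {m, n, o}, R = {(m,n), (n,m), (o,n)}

(F1), (F2), (F4)

This is the axiom for convergence; its first-order frame correspondent is forall x forall y forall z (Rxy & Rxz -> exists w (Ryw & Rzw)).
(F1): condition met.
(F2): condition met.
(F3): fails — Rsu and Rst but u and t have no common successor.
(F4): condition met.
Valid on: (F1), (F2), (F4).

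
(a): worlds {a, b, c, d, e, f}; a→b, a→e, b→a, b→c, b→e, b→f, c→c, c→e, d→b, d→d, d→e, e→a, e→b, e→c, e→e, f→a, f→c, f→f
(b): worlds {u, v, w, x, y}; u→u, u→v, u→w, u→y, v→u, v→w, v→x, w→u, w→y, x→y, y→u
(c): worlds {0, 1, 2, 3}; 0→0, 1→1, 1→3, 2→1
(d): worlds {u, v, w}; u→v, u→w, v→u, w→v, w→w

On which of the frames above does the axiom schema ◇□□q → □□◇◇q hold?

(a), (b), (d)

The schema corresponds to a generalized confluence (Geach) condition: ∀x ∀y ∀z ((xRy ∧ xR²z) → ∃w (yR²w ∧ zR²w)).
(a): condition met.
(b): condition met.
(c): fails — 1R1, 1R²3 but no w with 1R²w and 3R²w.
(d): condition met.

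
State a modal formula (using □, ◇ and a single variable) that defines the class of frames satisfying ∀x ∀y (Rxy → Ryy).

□(□s → s)

The condition is shift-reflexivity. The T□ schema □(□s → s) defines it.
Suppose □(□s→s) is valid. Take Rxy and set V(s)={w : Ryw}. Then at y, □s holds; since □(□s→s) at x, □s→s at y, so s at y, i.e. Ryy.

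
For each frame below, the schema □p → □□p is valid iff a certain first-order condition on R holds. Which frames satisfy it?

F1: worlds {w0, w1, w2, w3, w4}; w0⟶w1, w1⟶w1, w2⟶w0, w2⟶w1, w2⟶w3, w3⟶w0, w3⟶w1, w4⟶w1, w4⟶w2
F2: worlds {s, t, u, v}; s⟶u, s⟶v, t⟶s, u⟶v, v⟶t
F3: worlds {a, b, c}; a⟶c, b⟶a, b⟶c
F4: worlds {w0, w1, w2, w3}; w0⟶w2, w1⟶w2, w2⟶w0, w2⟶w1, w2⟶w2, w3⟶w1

Frame correspondent (Sahlqvist): ∀x ∀y ∀z (Rxy ∧ Ryz → Rxz) — i.e. transitivity.
F1: fails — Rw4w2 and Rw2w0 but not Rw4w0.
F2: fails — Ruv and Rvt but not Rut.
F3: ✓.
F4: fails — Rw1w2 and Rw2w1 but not Rw1w1.

F3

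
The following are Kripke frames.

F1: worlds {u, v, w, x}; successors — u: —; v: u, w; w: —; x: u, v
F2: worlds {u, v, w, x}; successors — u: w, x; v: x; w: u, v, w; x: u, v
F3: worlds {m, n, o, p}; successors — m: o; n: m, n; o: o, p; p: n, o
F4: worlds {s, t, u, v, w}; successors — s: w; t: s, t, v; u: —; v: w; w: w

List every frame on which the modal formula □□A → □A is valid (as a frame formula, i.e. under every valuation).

F3, F4

The schema corresponds to density: ∀x ∀y (Rxy → ∃z (Rxz ∧ Rzy)).
F1: fails — Rvu but no z with Rvz and Rzu.
F2: fails — Rvx but no z with Rvz and Rzx.
F3: condition met.
F4: condition met.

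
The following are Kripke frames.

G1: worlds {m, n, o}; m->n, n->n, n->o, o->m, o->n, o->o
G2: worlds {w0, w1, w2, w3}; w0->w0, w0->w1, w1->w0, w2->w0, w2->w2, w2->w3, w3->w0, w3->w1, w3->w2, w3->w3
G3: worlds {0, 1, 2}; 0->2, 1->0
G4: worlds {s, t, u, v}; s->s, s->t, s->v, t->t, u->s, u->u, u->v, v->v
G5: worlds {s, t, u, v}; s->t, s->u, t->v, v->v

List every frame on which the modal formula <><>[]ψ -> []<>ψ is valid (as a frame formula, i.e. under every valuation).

This is the axiom for a generalized confluence (Geach) condition; its first-order frame correspondent is forall x forall y forall z ((x R^2 y & xRz) -> exists w (yRw & zRw)).
G1: ✓.
G2: ✓.
G3: fails — 1R²2, 1R0 but no w with 2Rw and 0Rw.
G4: fails — sR²t, sRv but no w with tRw and vRw.
G5: fails — sR²v, sRu but no w with vRw and uRw.

G1, G2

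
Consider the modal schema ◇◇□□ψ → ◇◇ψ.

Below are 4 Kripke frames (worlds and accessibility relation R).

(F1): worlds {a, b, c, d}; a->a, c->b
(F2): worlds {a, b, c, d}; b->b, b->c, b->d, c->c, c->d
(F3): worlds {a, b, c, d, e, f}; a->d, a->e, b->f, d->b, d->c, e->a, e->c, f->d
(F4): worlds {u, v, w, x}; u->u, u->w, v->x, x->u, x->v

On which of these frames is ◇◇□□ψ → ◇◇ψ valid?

(F1)

This is the axiom for a generalized confluence (Geach) condition; its first-order frame correspondent is ∀x ∀y (xR²y → ∃w (yR²w ∧ xR²w)).
(F1): condition met.
(F2): fails — bR²d but no w with dR²w and bR²w.
(F3): fails — aR²b but no w with bR²w and aR²w.
(F4): fails — uR²w but no t with wR²t and uR²t.
Valid on: (F1).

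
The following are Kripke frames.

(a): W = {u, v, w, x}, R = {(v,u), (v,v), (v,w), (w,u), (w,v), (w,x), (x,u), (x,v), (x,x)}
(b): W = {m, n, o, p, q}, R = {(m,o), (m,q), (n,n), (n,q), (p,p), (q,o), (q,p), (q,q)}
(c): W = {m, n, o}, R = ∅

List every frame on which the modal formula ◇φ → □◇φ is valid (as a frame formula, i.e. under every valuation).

(c)

Frame correspondent (Sahlqvist): ∀x ∀y ∀z (Rxy ∧ Rxz → Ryz) — i.e. the Euclidean property.
(a): fails — Rvw and Rvw but not Rww.
(b): fails — Rmo and Rmo but not Roo.
(c): holds.
Valid on: (c).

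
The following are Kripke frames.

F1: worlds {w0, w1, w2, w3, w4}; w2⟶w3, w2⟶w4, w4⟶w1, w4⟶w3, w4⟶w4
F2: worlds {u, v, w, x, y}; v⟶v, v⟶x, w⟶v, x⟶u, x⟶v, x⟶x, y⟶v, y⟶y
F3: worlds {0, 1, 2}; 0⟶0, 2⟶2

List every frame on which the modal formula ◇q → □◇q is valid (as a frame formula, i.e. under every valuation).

F3

The schema corresponds to the Euclidean property: ∀x ∀y ∀z (Rxy ∧ Rxz → Ryz).
F1: fails — Rw2w3 and Rw2w4 but not Rw3w4.
F2: fails — Rxu and Rxu but not Ruu.
F3: ✓.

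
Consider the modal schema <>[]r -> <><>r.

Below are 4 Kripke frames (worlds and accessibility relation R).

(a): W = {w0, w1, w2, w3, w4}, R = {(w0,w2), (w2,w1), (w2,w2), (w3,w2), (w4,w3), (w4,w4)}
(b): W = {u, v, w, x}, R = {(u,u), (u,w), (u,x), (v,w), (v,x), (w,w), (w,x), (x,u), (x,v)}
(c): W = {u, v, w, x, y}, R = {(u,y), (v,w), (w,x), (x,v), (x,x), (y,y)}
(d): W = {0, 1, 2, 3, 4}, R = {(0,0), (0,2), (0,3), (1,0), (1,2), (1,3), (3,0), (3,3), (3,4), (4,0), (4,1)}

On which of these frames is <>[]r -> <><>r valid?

(b), (c)

Frame correspondent (Sahlqvist): forall x forall y (xRy -> exists w (yRw & x R^2 w)) — i.e. a generalized confluence (Geach) condition.
(a): fails — w2Rw1 but no w with w1Rw and w2R²w.
(b): condition met.
(c): condition met.
(d): fails — 0R2 but no w with 2Rw and 0R²w.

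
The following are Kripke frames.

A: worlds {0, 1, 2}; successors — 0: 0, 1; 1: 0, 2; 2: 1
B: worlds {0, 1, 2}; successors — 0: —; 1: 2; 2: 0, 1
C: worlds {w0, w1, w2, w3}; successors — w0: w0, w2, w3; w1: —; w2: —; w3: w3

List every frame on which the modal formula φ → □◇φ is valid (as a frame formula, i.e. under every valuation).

Frame correspondent (Sahlqvist): ∀x ∀y (Rxy → Ryx) — i.e. symmetry.
A: holds.
B: fails — R20 but not R02.
C: fails — Rw0w2 but not Rw2w0.

A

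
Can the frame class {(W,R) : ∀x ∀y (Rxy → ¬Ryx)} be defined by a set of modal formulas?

Not definable by any modal formula

Modal frame validity is preserved under surjective bounded morphisms.
The 4-cycle (worlds w0,w1,w2,w3 with w0→w1→w2→w3→w0) is asymmetric. Mapping every world to a single reflexive point • is a surjective bounded morphism, and the reflexive point is not asymmetric (R•• but asymmetry requires ¬R••).
Hence asymmetry is not modally definable.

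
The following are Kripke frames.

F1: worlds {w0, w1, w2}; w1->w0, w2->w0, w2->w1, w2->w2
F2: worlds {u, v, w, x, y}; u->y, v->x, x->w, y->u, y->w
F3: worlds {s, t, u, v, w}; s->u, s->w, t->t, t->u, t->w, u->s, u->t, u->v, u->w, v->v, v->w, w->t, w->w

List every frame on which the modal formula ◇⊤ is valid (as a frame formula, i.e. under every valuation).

F3

Frame correspondent (Sahlqvist): ∀x ∃y Rxy — i.e. seriality.
F1: fails — world w0 has no successor.
F2: fails — world w has no successor.
F3: satisfies the condition.
Valid on: F3.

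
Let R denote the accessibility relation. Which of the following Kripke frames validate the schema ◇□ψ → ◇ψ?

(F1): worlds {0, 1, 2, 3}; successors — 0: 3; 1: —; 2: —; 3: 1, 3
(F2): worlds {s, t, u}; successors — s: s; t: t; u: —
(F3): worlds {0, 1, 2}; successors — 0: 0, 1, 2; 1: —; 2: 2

This is the axiom for a generalized confluence (Geach) condition; its first-order frame correspondent is ∀x ∀y (xRy → ∃w (yRw ∧ xRw)).
(F1): fails — 3R1 but no w with 1Rw and 3Rw.
(F2): satisfies the condition.
(F3): fails — 0R1 but no w with 1Rw and 0Rw.

(F2)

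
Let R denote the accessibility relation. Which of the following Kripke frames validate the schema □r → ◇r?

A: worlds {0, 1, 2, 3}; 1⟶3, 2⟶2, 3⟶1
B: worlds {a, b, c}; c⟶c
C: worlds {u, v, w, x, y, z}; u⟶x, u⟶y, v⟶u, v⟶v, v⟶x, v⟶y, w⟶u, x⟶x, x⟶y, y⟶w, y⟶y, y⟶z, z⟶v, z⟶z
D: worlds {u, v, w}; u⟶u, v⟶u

The schema corresponds to seriality: ∀x ∃y Rxy.
A: fails — world 0 has no successor.
B: fails — world a has no successor.
C: holds.
D: fails — world w has no successor.

C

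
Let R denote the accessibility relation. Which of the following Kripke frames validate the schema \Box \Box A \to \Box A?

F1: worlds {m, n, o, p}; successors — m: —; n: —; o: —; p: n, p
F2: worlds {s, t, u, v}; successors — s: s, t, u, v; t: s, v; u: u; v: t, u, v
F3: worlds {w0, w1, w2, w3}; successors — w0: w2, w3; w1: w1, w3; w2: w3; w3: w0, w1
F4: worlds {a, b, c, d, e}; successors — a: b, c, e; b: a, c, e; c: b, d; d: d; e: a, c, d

F1, F2

This is the axiom for density; its first-order frame correspondent is \forall x \forall y (Rxy \to \exists z (Rxz \wedge Rzy)).
F1: satisfies the condition.
F2: satisfies the condition.
F3: fails — Rw3w0 but no z with Rw3z and Rzw0.
F4: fails — Rea but no z with Rez and Rza.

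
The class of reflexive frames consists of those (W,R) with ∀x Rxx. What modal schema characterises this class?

□r → r

This is reflexivity; the standard corresponding axiom is T: □r → r.
Suppose □r→r is valid. At any x set V(r)={w : Rxw}. Then □r holds at x, so r holds at x, i.e. Rxx.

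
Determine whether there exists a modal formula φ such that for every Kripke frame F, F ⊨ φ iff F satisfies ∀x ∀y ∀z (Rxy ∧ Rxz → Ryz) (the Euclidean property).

Definable; ◇p → □◇p defines it

The condition is the Euclidean property. A defining modal formula is ◇p → □◇p.
Suppose ◇p→□◇p is valid. Take Rxy, Rxz and set V(p)={y}. Then ◇p at x, so □◇p at x, so ◇p at z, so some w with Rzw has p; w=y, i.e. Rzy. By symmetry of the argument, Ryz.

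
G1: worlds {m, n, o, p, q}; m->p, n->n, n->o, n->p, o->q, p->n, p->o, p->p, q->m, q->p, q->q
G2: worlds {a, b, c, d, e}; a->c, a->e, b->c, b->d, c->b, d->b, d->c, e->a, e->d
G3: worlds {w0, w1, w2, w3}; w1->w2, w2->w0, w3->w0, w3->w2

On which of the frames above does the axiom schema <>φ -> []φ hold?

none

Frame correspondent (Sahlqvist): forall x forall y forall z (Rxy & Rxz -> y = z) — i.e. partial functionality.
G1: fails — n sees both n and o.
G2: fails — a sees both c and e.
G3: fails — w3 sees both w0 and w2.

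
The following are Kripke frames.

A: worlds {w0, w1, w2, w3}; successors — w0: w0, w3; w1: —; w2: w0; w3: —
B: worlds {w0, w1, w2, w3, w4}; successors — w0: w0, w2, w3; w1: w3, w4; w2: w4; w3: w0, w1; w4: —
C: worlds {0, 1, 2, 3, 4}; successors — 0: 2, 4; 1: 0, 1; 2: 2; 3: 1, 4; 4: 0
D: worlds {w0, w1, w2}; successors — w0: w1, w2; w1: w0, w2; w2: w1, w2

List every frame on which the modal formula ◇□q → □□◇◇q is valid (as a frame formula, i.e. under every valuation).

The schema corresponds to a generalized confluence (Geach) condition: ∀x ∀y ∀z ((xRy ∧ xR²z) → ∃w (yRw ∧ zR²w)).
A: fails — w0Rw0, w0R²w3 but no w with w0Rw and w3R²w.
B: fails — w0Rw0, w0R²w2 but no w with w0Rw and w2R²w.
C: fails — 0R4, 0R²2 but no w with 4Rw and 2R²w.
D: satisfies the condition.
Valid on: D.

D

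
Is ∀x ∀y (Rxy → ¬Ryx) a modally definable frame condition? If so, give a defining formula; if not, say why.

Any modally definable frame class is closed under surjective bounded morphisms.
The 5-cycle (worlds 0,1,2,3,4 with 0→1→2→3→4→0) is asymmetric. Mapping every world to a single reflexive point • is a surjective bounded morphism, and the reflexive point is not asymmetric (R•• but asymmetry requires ¬R••).
So no modal formula (or set of formulas) defines exactly the asymmetric frames.

Not definable by any modal formula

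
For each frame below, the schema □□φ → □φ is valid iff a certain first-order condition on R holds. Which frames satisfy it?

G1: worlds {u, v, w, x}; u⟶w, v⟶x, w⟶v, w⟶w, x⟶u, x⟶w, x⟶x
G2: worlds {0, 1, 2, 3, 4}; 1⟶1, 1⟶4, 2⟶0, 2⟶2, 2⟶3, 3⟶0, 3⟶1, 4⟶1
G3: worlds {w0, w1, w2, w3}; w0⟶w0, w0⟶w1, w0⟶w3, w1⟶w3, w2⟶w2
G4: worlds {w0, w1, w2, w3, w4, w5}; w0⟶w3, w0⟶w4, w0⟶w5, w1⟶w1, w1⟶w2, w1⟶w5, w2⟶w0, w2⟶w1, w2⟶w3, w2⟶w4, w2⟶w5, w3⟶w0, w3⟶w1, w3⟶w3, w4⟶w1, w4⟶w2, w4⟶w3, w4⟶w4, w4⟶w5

G1, G4

The schema corresponds to density: ∀x ∀y (Rxy → ∃z (Rxz ∧ Rzy)).
G1: satisfies the condition.
G2: fails — R30 but no z with R3z and Rz0.
G3: fails — Rw1w3 but no z with Rw1z and Rzw3.
G4: satisfies the condition.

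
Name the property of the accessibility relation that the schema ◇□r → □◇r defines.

Suppose ◇□r→□◇r is valid. Take Rxy, Rxz and set V(r)={w : Ryw}. Then □r at y so ◇□r at x, so □◇r at x, so ◇r at z, giving w with Rzw and Ryw.
Conversely, on a frame with convergence the schema holds at every world under every valuation.
So the correspondent is convergence.

convergence: ∀x ∀y ∀z (Rxy ∧ Rxz → ∃w (Ryw ∧ Rzw))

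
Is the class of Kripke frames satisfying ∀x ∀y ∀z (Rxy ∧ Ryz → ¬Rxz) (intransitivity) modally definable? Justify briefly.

Not modally definable

Any modally definable frame class is closed under surjective bounded morphisms.
The 7-cycle (worlds 0,1,2,3,4,5,6 with 0→1→2→3→4→5→6→0) is intransitive. Mapping every world to a single reflexive point • is a surjective bounded morphism; the reflexive point is not intransitive (R••∧R•• but R••).
So no modal formula (or set of formulas) defines exactly the intransitive frames.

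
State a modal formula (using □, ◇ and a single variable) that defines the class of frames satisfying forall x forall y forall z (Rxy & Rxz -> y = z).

◇s → □s

This is partial functionality; the standard corresponding axiom is CD: ◇s → □s.
Suppose ◇s→□s is valid. Take Rxy, Rxz and set V(s)={y}. Then ◇s at x, so □s at x, so s at z, i.e. z=y.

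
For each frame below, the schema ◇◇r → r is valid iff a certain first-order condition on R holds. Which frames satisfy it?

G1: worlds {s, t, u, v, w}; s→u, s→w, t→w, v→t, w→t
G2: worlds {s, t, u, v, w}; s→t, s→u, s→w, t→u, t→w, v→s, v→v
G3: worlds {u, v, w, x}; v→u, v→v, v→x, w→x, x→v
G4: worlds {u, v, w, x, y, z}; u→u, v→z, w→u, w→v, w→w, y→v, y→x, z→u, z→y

Frame correspondent (Sahlqvist): ∀x ∀y (xR²y → ∃w (y = w ∧ x = w)) — i.e. a generalized confluence (Geach) condition.
G1: fails — sR²t but t ≠ s.
G2: fails — sR²u but u ≠ s.
G3: fails — vR²u but u ≠ v.
G4: fails — vR²u but u ≠ v.

none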